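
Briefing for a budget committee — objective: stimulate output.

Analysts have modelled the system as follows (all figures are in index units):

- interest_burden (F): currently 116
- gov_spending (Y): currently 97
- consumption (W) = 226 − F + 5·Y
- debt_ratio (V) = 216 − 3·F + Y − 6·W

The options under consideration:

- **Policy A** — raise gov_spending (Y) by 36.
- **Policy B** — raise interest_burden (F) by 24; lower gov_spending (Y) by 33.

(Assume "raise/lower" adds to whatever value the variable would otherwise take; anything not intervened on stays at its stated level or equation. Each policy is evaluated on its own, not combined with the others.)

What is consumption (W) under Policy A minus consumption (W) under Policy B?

Policy A (Y + 36):
  F = 116
  Y = 97 + 36 = 133
  W = 226 − 116 + 5·133 = 775
Policy B (F + 24, Y − 33):
  F = 116 + 24 = 140
  Y = 97 − 33 = 64
  W = 226 − 140 + 5·64 = 406
W: 775 − 406 = 369

369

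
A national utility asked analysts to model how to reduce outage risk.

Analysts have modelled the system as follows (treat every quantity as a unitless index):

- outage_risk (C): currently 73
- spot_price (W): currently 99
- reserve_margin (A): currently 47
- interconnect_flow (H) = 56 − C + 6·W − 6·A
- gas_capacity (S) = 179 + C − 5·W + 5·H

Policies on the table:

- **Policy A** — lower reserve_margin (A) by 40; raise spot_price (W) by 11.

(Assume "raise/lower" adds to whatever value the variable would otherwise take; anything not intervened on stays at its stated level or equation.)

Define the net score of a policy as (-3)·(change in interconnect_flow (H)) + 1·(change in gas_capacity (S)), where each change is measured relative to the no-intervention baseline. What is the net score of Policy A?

Baseline:
  C = 73
  W = 99
  A = 47
  H = 56 − 73 + 6·99 − 6·47 = 295
  S = 179 + 73 − 5·99 + 5·295 = 1232
Policy A (A − 40, W + 11):
  C = 73
  W = 99 + 11 = 110
  A = 47 − 40 = 7
  H = 56 − 73 + 6·110 − 6·7 = 601
  S = 179 + 73 − 5·110 + 5·601 = 2707
ΔH = 601 − 295 = 306; ΔS = 2707 − 1232 = 1475
Score = (-3)·306 + 1·1475 = 557

557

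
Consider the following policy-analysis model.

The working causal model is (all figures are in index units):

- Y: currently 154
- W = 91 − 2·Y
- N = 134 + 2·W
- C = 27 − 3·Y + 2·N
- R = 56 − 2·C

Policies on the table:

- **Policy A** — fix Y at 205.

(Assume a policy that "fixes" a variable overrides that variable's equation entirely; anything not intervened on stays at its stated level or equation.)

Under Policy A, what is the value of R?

3248

Policy A (Y := 205):
  Y = 205
  W = 91 − 2·205 = -319
  N = 134 + 2·(-319) = -504
  C = 27 − 3·205 + 2·(-504) = -1596
  R = 56 − 2·(-1596) = 3248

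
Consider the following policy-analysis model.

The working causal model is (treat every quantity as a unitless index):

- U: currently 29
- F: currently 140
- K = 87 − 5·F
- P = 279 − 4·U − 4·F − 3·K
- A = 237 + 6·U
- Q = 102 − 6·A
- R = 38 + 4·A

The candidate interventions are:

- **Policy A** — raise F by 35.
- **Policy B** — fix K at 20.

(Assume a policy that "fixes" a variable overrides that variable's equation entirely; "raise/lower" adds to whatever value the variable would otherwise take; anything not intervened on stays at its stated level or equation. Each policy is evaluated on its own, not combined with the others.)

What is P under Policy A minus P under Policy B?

2284

Policy A (F + 35):
  U = 29
  F = 140 + 35 = 175
  K = 87 − 5·175 = -788
  P = 279 − 4·29 − 4·175 − 3·(-788) = 1827
Policy B (K := 20):
  U = 29
  F = 140
  K = 20
  P = 279 − 4·29 − 4·140 − 3·20 = -457
P: 1827 − (-457) = 2284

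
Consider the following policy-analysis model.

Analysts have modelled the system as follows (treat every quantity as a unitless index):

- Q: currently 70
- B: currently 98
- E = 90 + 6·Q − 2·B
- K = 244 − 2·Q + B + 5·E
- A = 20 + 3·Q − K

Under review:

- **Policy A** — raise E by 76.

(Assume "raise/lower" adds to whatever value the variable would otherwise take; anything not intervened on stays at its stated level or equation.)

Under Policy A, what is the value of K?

2152

Policy A (E + 76):
  Q = 70
  B = 98
  E = 90 + 6·70 − 2·98 (+76 from intervention) = 390
  K = 244 − 2·70 + 98 + 5·390 = 2152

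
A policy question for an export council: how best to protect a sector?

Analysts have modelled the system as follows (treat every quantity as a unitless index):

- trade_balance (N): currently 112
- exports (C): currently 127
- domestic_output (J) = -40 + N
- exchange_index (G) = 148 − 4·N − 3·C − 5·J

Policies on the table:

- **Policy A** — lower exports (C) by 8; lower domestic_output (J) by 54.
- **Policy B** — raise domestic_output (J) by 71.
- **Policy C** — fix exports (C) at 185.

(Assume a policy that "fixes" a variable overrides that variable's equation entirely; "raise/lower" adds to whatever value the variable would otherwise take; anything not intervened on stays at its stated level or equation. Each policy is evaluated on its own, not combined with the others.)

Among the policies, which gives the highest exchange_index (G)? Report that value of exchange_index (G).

Policy A (C − 8, J − 54):
  N = 112
  C = 127 − 8 = 119
  J = -40 + 112 (−54 from intervention) = 18
  G = 148 − 4·112 − 3·119 − 5·18 = -747
Policy B (J + 71):
  N = 112
  C = 127
  J = -40 + 112 (+71 from intervention) = 143
  G = 148 − 4·112 − 3·127 − 5·143 = -1396
Policy C (C := 185):
  N = 112
  C = 185
  J = -40 + 112 = 72
  G = 148 − 4·112 − 3·185 − 5·72 = -1215
Comparing — Policy A: G=-747, Policy B: G=-1396, Policy C: G=-1215. Highest is -747 (Policy A).

-747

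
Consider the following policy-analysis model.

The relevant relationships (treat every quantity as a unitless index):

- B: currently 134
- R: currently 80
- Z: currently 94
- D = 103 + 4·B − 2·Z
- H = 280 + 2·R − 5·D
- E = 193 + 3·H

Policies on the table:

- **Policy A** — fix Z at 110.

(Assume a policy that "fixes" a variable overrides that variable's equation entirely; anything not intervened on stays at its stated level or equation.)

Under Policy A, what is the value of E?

-4772

Policy A (Z := 110):
  B = 134
  R = 80
  Z = 110
  D = 103 + 4·134 − 2·110 = 419
  H = 280 + 2·80 − 5·419 = -1655
  E = 193 + 3·(-1655) = -4772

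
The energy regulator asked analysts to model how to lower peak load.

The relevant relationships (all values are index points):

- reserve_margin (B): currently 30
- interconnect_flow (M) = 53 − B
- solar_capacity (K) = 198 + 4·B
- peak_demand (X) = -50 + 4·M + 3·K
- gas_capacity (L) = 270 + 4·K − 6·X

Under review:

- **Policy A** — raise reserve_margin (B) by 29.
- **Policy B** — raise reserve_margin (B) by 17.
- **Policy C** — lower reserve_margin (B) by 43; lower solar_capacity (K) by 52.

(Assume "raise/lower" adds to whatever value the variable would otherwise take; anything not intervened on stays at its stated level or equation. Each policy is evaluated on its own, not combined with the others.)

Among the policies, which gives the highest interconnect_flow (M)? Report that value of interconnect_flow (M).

66

Policy A (B + 29):
  B = 30 + 29 = 59
  M = 53 − 59 = -6
Policy B (B + 17):
  B = 30 + 17 = 47
  M = 53 − 47 = 6
Policy C (B − 43, K − 52):
  B = 30 − 43 = -13
  M = 53 − (-13) = 66
Comparing — Policy A: M=-6, Policy B: M=6, Policy C: M=66. Highest is 66 (Policy C).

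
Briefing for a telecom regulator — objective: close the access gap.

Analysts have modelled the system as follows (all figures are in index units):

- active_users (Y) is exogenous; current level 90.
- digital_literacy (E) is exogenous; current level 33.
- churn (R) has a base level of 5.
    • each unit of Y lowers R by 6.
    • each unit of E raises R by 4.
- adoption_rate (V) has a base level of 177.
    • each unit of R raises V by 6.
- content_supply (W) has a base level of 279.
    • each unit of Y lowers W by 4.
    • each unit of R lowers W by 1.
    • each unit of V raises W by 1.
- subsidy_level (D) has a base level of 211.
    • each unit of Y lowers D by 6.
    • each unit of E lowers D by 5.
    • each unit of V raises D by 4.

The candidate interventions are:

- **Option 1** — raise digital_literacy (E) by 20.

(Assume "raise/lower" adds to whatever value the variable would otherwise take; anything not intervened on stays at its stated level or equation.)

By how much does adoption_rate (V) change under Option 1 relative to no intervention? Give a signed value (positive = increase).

480

Baseline:
  Y = 90
  E = 33
  R = 5 − 6·90 + 4·33 = -403
  V = 177 + 6·(-403) = -2241
Option 1 (E + 20):
  Y = 90
  E = 33 + 20 = 53
  R = 5 − 6·90 + 4·53 = -323
  V = 177 + 6·(-323) = -1761
Change in V: -1761 − (-2241) = 480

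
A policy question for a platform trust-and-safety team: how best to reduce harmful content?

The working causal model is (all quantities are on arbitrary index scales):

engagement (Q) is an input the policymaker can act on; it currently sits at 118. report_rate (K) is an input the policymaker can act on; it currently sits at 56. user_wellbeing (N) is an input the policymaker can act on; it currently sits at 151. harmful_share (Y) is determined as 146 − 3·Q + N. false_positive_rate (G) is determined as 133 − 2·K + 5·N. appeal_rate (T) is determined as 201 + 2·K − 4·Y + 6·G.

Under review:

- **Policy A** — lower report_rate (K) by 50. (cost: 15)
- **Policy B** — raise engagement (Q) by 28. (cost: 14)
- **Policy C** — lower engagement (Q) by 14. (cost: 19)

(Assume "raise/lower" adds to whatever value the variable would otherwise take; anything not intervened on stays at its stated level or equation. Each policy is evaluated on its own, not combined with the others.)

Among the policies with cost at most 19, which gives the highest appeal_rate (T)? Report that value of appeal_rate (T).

Policy A (K − 50):
  Q = 118
  K = 56 − 50 = 6
  N = 151
  Y = 146 − 3·118 + 151 = -57
  G = 133 − 2·6 + 5·151 = 876
  T = 201 + 2·6 − 4·(-57) + 6·876 = 5697
Policy B (Q + 28):
  Q = 118 + 28 = 146
  K = 56
  N = 151
  Y = 146 − 3·146 + 151 = -141
  G = 133 − 2·56 + 5·151 = 776
  T = 201 + 2·56 − 4·(-141) + 6·776 = 5533
Policy C (Q − 14):
  Q = 118 − 14 = 104
  K = 56
  N = 151
  Y = 146 − 3·104 + 151 = -15
  G = 133 − 2·56 + 5·151 = 776
  T = 201 + 2·56 − 4·(-15) + 6·776 = 5029
Comparing — Policy A: T=5697, Policy B: T=5533, Policy C: T=5029. Highest is 5697 (Policy A).

5697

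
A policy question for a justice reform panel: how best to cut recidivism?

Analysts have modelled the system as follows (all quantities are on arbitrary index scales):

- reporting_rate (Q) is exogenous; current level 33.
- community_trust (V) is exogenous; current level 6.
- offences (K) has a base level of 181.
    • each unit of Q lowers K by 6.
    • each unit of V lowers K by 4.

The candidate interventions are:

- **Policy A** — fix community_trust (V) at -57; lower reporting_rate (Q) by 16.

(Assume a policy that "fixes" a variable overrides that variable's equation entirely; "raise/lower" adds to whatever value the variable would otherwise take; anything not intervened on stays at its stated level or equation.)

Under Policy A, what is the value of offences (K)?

307

Policy A (V := -57, Q − 16):
  Q = 33 − 16 = 17
  V = -57
  K = 181 − 6·17 − 4·(-57) = 307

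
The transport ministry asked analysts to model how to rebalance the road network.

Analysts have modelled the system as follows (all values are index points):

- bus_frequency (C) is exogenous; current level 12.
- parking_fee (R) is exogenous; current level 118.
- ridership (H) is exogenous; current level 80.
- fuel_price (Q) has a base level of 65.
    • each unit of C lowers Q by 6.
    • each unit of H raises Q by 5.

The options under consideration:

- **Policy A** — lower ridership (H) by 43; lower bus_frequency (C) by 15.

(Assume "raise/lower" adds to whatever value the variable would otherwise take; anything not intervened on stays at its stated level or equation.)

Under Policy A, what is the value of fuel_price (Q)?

268

Policy A (H − 43, C − 15):
  C = 12 − 15 = -3
  H = 80 − 43 = 37
  Q = 65 − 6·(-3) + 5·37 = 268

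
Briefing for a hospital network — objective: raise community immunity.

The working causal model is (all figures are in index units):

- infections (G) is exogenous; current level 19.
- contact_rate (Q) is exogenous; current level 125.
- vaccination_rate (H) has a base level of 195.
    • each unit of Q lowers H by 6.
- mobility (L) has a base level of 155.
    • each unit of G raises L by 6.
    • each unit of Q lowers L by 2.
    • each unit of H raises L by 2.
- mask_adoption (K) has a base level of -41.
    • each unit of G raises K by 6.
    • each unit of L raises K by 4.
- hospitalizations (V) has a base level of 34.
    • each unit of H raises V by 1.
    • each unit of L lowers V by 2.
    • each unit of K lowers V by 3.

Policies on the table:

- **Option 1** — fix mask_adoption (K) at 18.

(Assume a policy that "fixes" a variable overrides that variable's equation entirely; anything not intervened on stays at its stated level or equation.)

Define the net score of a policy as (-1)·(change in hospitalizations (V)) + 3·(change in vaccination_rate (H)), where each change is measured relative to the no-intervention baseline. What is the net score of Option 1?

12927

Baseline:
  G = 19
  Q = 125
  H = 195 − 6·125 = -555
  L = 155 + 6·19 − 2·125 + 2·(-555) = -1091
  K = -41 + 6·19 + 4·(-1091) = -4291
  V = 34 + (-555) − 2·(-1091) − 3·(-4291) = 14534
Option 1 (K := 18):
  G = 19
  Q = 125
  H = 195 − 6·125 = -555
  L = 155 + 6·19 − 2·125 + 2·(-555) = -1091
  K = 18
  V = 34 + (-555) − 2·(-1091) − 3·18 = 1607
ΔV = 1607 − 14534 = -12927; ΔH = -555 − (-555) = 0
Score = (-1)·(-12927) + 3·0 = 12927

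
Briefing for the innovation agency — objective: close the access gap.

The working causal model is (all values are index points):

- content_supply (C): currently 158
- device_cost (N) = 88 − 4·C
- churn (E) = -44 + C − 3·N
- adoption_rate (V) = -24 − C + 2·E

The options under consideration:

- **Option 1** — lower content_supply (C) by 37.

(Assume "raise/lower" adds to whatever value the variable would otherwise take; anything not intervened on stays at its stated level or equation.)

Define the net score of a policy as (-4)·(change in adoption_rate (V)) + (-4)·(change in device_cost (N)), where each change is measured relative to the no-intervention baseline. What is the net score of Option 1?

3108

Baseline:
  C = 158
  N = 88 − 4·158 = -544
  E = -44 + 158 − 3·(-544) = 1746
  V = -24 − 158 + 2·1746 = 3310
Option 1 (C − 37):
  C = 158 − 37 = 121
  N = 88 − 4·121 = -396
  E = -44 + 121 − 3·(-396) = 1265
  V = -24 − 121 + 2·1265 = 2385
ΔV = 2385 − 3310 = -925; ΔN = -396 − (-544) = 148
Score = (-4)·(-925) + (-4)·148 = 3108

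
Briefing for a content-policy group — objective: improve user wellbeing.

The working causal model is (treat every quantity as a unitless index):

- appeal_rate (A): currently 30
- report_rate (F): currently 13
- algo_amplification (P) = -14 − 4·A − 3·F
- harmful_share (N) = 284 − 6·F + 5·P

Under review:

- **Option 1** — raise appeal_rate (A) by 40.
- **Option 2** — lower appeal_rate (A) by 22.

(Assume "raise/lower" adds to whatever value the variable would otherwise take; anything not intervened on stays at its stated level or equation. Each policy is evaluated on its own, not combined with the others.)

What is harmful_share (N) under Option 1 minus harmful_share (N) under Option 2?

Option 1 (A + 40):
  A = 30 + 40 = 70
  F = 13
  P = -14 − 4·70 − 3·13 = -333
  N = 284 − 6·13 + 5·(-333) = -1459
Option 2 (A − 22):
  A = 30 − 22 = 8
  F = 13
  P = -14 − 4·8 − 3·13 = -85
  N = 284 − 6·13 + 5·(-85) = -219
N: -1459 − (-219) = -1240

-1240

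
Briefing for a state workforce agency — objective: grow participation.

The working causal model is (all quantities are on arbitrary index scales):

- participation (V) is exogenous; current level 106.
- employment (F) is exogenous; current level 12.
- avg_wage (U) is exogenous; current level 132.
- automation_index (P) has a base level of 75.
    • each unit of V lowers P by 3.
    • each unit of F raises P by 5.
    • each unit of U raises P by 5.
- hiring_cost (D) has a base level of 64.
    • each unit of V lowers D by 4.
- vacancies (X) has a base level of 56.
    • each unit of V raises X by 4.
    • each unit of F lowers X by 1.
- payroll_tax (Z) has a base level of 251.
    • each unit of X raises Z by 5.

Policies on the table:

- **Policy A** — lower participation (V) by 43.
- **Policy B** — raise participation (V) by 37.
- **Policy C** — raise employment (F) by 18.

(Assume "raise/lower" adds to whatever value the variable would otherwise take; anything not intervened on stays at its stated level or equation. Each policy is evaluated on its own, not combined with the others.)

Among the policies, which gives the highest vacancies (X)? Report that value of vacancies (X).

Policy A (V − 43):
  V = 106 − 43 = 63
  F = 12
  X = 56 + 4·63 − 12 = 296
Policy B (V + 37):
  V = 106 + 37 = 143
  F = 12
  X = 56 + 4·143 − 12 = 616
Policy C (F + 18):
  V = 106
  F = 12 + 18 = 30
  X = 56 + 4·106 − 30 = 450
Comparing — Policy A: X=296, Policy B: X=616, Policy C: X=450. Highest is 616 (Policy B).

616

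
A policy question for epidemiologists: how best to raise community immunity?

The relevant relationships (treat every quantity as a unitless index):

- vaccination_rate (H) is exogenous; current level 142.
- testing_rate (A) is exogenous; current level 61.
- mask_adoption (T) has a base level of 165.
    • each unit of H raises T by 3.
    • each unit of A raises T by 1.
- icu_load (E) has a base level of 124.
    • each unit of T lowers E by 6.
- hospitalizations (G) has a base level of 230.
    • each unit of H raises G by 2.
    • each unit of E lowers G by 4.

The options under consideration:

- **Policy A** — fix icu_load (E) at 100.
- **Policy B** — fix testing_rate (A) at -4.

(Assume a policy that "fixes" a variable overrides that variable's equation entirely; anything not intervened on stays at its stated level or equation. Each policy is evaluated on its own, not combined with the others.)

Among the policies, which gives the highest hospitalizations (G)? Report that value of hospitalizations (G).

14106

Policy A (E := 100):
  H = 142
  A = 61
  T = 165 + 3·142 + 61 = 652
  E = 100
  G = 230 + 2·142 − 4·100 = 114
Policy B (A := -4):
  H = 142
  A = -4
  T = 165 + 3·142 + (-4) = 587
  E = 124 − 6·587 = -3398
  G = 230 + 2·142 − 4·(-3398) = 14106
Comparing — Policy A: G=114, Policy B: G=14106. Highest is 14106 (Policy B).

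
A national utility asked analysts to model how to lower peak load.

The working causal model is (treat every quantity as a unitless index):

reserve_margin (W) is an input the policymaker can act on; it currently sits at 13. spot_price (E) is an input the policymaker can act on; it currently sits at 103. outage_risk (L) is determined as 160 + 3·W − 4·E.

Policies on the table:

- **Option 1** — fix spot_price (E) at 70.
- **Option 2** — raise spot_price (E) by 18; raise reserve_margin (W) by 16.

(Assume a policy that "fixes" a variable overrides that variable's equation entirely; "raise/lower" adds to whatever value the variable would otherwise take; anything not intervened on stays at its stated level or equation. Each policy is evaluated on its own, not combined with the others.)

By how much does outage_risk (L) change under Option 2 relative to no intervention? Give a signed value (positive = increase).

-24

Baseline:
  W = 13
  E = 103
  L = 160 + 3·13 − 4·103 = -213
Option 2 (E + 18, W + 16):
  W = 13 + 16 = 29
  E = 103 + 18 = 121
  L = 160 + 3·29 − 4·121 = -237
Change in L: -237 − (-213) = -24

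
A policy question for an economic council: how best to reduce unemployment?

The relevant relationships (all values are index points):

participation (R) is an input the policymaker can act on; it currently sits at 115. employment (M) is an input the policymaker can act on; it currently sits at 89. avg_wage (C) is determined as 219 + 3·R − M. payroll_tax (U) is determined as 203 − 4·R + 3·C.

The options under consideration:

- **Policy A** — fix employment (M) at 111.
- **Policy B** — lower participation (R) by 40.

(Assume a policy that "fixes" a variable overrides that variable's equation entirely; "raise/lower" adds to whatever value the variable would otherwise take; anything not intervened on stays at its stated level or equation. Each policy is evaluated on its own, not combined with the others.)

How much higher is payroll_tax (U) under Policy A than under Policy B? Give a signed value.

Policy A (M := 111):
  R = 115
  M = 111
  C = 219 + 3·115 − 111 = 453
  U = 203 − 4·115 + 3·453 = 1102
Policy B (R − 40):
  R = 115 − 40 = 75
  M = 89
  C = 219 + 3·75 − 89 = 355
  U = 203 − 4·75 + 3·355 = 968
U: 1102 − 968 = 134

134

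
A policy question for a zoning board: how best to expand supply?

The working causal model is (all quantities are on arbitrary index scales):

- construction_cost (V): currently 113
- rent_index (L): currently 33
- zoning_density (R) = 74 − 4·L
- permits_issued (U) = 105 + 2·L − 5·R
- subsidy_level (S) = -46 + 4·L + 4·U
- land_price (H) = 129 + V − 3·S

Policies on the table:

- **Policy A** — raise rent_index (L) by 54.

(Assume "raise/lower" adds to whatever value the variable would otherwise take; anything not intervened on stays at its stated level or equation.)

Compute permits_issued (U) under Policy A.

Policy A (L + 54):
  L = 33 + 54 = 87
  R = 74 − 4·87 = -274
  U = 105 + 2·87 − 5·(-274) = 1649

1649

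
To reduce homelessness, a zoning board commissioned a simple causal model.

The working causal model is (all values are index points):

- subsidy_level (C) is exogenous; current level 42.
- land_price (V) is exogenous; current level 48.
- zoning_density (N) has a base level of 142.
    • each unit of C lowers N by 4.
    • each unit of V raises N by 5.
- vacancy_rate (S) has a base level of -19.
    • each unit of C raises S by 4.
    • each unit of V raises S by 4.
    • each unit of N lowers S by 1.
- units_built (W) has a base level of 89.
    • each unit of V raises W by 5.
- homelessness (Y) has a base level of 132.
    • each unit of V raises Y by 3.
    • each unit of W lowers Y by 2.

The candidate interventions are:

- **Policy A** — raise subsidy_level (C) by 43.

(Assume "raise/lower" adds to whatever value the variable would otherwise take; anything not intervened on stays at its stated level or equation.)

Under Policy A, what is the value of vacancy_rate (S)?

471

Policy A (C + 43):
  C = 42 + 43 = 85
  V = 48
  N = 142 − 4·85 + 5·48 = 42
  S = -19 + 4·85 + 4·48 − 42 = 471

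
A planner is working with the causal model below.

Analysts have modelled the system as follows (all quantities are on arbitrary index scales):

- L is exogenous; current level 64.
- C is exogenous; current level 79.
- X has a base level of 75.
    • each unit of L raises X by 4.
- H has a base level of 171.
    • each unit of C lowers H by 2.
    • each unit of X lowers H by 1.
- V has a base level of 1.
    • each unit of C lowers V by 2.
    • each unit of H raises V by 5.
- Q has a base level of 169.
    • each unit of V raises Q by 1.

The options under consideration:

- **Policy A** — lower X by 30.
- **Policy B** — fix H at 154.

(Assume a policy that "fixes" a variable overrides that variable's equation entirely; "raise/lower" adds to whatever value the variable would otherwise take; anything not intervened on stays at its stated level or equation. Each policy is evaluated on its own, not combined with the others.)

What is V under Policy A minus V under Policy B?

-2210

Policy A (X − 30):
  L = 64
  C = 79
  X = 75 + 4·64 (−30 from intervention) = 301
  H = 171 − 2·79 − 301 = -288
  V = 1 − 2·79 + 5·(-288) = -1597
Policy B (H := 154):
  L = 64
  C = 79
  X = 75 + 4·64 = 331
  H = 154
  V = 1 − 2·79 + 5·154 = 613
V: -1597 − 613 = -2210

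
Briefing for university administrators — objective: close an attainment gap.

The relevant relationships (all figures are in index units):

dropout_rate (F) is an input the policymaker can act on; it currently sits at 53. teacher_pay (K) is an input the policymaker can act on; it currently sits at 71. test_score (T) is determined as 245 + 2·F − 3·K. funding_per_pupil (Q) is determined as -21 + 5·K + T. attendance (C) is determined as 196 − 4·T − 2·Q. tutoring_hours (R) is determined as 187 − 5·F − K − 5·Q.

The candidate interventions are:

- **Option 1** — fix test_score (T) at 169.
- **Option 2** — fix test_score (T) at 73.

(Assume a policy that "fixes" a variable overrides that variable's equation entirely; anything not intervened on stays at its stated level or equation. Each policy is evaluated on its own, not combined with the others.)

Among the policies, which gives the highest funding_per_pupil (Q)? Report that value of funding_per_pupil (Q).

Option 1 (T := 169):
  F = 53
  K = 71
  T = 169
  Q = -21 + 5·71 + 169 = 503
Option 2 (T := 73):
  F = 53
  K = 71
  T = 73
  Q = -21 + 5·71 + 73 = 407
Comparing — Option 1: Q=503, Option 2: Q=407. Highest is 503 (Option 1).

503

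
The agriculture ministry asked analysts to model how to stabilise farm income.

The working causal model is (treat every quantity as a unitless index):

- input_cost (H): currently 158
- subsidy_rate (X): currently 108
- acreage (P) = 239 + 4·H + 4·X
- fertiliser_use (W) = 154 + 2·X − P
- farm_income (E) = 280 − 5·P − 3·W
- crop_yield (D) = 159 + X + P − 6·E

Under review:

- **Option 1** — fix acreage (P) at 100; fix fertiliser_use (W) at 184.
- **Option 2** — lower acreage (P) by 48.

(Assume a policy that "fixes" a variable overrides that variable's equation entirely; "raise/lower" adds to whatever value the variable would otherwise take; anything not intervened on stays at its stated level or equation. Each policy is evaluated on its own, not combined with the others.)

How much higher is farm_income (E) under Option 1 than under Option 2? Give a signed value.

Option 1 (P := 100, W := 184):
  H = 158
  X = 108
  P = 100
  W = 184
  E = 280 − 5·100 − 3·184 = -772
Option 2 (P − 48):
  H = 158
  X = 108
  P = 239 + 4·158 + 4·108 (−48 from intervention) = 1255
  W = 154 + 2·108 − 1255 = -885
  E = 280 − 5·1255 − 3·(-885) = -3340
E: -772 − (-3340) = 2568

2568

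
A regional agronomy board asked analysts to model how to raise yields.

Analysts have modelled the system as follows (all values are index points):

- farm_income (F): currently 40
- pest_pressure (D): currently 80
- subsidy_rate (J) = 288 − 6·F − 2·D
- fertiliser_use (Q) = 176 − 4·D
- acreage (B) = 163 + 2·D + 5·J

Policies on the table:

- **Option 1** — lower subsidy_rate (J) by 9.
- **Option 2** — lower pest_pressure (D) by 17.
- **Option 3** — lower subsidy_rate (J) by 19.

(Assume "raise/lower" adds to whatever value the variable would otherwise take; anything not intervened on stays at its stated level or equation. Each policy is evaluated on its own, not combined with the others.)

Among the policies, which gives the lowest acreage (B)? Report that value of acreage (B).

Option 1 (J − 9):
  F = 40
  D = 80
  J = 288 − 6·40 − 2·80 (−9 from intervention) = -121
  B = 163 + 2·80 + 5·(-121) = -282
Option 2 (D − 17):
  F = 40
  D = 80 − 17 = 63
  J = 288 − 6·40 − 2·63 = -78
  B = 163 + 2·63 + 5·(-78) = -101
Option 3 (J − 19):
  F = 40
  D = 80
  J = 288 − 6·40 − 2·80 (−19 from intervention) = -131
  B = 163 + 2·80 + 5·(-131) = -332
Comparing — Option 1: B=-282, Option 2: B=-101, Option 3: B=-332. Lowest is -332 (Option 3).

-332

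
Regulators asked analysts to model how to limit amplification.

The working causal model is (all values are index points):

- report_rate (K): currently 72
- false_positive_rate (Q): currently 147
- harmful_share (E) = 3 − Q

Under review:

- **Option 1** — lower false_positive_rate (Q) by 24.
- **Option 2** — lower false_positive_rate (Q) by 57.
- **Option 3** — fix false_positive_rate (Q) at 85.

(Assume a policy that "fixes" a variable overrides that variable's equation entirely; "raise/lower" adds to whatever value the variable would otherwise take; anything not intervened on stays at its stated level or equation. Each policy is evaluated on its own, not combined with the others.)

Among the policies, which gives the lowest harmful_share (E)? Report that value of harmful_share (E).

-120

Option 1 (Q − 24):
  Q = 147 − 24 = 123
  E = 3 − 123 = -120
Option 2 (Q − 57):
  Q = 147 − 57 = 90
  E = 3 − 90 = -87
Option 3 (Q := 85):
  Q = 85
  E = 3 − 85 = -82
Comparing — Option 1: E=-120, Option 2: E=-87, Option 3: E=-82. Lowest is -120 (Option 1).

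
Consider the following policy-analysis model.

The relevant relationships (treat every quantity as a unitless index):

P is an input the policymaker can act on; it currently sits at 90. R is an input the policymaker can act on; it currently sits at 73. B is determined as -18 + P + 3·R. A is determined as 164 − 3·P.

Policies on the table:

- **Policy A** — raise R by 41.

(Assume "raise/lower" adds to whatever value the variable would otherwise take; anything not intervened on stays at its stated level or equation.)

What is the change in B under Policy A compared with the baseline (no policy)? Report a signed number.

Baseline:
  P = 90
  R = 73
  B = -18 + 90 + 3·73 = 291
Policy A (R + 41):
  P = 90
  R = 73 + 41 = 114
  B = -18 + 90 + 3·114 = 414
Change in B: 414 − 291 = 123

123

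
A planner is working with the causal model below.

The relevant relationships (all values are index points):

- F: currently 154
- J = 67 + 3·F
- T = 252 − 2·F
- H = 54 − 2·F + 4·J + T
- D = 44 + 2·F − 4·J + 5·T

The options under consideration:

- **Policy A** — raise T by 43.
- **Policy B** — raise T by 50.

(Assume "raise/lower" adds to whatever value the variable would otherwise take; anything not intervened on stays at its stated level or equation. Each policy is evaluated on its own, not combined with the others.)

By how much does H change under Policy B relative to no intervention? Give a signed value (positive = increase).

Baseline:
  F = 154
  J = 67 + 3·154 = 529
  T = 252 − 2·154 = -56
  H = 54 − 2·154 + 4·529 + (-56) = 1806
Policy B (T + 50):
  F = 154
  J = 67 + 3·154 = 529
  T = 252 − 2·154 (+50 from intervention) = -6
  H = 54 − 2·154 + 4·529 + (-6) = 1856
Change in H: 1856 − 1806 = 50

50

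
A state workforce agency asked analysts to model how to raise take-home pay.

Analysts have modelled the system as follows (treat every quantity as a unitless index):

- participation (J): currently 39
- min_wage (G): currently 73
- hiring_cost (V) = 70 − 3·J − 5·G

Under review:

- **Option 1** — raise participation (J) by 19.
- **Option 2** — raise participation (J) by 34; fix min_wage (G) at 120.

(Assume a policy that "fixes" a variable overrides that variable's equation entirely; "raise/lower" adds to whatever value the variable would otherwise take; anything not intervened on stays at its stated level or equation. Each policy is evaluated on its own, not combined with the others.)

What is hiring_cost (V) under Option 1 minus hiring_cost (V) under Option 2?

Option 1 (J + 19):
  J = 39 + 19 = 58
  G = 73
  V = 70 − 3·58 − 5·73 = -469
Option 2 (J + 34, G := 120):
  J = 39 + 34 = 73
  G = 120
  V = 70 − 3·73 − 5·120 = -749
V: -469 − (-749) = 280

280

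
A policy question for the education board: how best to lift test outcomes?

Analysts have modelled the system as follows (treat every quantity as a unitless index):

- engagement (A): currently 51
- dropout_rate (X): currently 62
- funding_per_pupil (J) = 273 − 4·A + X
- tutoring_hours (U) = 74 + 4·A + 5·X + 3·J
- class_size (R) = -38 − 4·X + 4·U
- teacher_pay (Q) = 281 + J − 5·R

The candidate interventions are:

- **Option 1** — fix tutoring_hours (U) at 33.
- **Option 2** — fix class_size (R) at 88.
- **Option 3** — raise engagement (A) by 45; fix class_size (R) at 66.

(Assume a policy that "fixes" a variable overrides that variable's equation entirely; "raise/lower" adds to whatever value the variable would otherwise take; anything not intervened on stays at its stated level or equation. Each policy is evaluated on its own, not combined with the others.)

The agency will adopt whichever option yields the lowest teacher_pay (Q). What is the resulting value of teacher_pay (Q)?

-98

Option 1 (U := 33):
  A = 51
  X = 62
  J = 273 − 4·51 + 62 = 131
  U = 33
  R = -38 − 4·62 + 4·33 = -154
  Q = 281 + 131 − 5·(-154) = 1182
Option 2 (R := 88):
  A = 51
  X = 62
  J = 273 − 4·51 + 62 = 131
  U = 74 + 4·51 + 5·62 + 3·131 = 981
  R = 88
  Q = 281 + 131 − 5·88 = -28
Option 3 (A + 45, R := 66):
  A = 51 + 45 = 96
  X = 62
  J = 273 − 4·96 + 62 = -49
  U = 74 + 4·96 + 5·62 + 3·(-49) = 621
  R = 66
  Q = 281 + (-49) − 5·66 = -98
Comparing — Option 1: Q=1182, Option 2: Q=-28, Option 3: Q=-98. Lowest is -98 (Option 3).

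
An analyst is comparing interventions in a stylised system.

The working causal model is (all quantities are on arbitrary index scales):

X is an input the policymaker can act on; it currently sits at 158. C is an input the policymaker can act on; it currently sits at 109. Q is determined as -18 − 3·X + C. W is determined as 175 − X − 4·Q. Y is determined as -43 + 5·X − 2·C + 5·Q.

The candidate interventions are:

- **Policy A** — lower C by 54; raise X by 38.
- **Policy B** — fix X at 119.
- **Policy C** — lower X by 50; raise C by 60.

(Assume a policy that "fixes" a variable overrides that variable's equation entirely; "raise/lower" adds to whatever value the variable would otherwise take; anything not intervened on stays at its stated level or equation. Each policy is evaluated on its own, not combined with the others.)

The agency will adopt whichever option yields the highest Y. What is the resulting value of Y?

Policy A (C − 54, X + 38):
  X = 158 + 38 = 196
  C = 109 − 54 = 55
  Q = -18 − 3·196 + 55 = -551
  Y = -43 + 5·196 − 2·55 + 5·(-551) = -1928
Policy B (X := 119):
  X = 119
  C = 109
  Q = -18 − 3·119 + 109 = -266
  Y = -43 + 5·119 − 2·109 + 5·(-266) = -996
Policy C (X − 50, C + 60):
  X = 158 − 50 = 108
  C = 109 + 60 = 169
  Q = -18 − 3·108 + 169 = -173
  Y = -43 + 5·108 − 2·169 + 5·(-173) = -706
Comparing — Policy A: Y=-1928, Policy B: Y=-996, Policy C: Y=-706. Highest is -706 (Policy C).

-706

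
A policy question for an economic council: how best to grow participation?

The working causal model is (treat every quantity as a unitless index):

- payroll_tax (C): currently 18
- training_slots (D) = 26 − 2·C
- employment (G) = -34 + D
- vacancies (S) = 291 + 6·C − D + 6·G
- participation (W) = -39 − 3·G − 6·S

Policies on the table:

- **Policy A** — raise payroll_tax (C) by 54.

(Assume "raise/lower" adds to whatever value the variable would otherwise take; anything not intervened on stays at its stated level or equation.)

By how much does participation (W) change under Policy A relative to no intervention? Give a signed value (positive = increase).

1620

Baseline:
  C = 18
  D = 26 − 2·18 = -10
  G = -34 + (-10) = -44
  S = 291 + 6·18 − (-10) + 6·(-44) = 145
  W = -39 − 3·(-44) − 6·145 = -777
Policy A (C + 54):
  C = 18 + 54 = 72
  D = 26 − 2·72 = -118
  G = -34 + (-118) = -152
  S = 291 + 6·72 − (-118) + 6·(-152) = -71
  W = -39 − 3·(-152) − 6·(-71) = 843
Change in W: 843 − (-777) = 1620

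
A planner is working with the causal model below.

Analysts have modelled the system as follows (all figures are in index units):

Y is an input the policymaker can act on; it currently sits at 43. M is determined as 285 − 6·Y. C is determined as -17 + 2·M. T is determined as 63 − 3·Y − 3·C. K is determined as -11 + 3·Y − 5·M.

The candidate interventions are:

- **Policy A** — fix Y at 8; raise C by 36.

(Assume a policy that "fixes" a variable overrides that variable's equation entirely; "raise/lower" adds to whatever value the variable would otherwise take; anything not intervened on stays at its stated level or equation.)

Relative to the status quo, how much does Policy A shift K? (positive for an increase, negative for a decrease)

Baseline:
  Y = 43
  M = 285 − 6·43 = 27
  K = -11 + 3·43 − 5·27 = -17
Policy A (Y := 8, C + 36):
  Y = 8
  M = 285 − 6·8 = 237
  K = -11 + 3·8 − 5·237 = -1172
Change in K: -1172 − (-17) = -1155

-1155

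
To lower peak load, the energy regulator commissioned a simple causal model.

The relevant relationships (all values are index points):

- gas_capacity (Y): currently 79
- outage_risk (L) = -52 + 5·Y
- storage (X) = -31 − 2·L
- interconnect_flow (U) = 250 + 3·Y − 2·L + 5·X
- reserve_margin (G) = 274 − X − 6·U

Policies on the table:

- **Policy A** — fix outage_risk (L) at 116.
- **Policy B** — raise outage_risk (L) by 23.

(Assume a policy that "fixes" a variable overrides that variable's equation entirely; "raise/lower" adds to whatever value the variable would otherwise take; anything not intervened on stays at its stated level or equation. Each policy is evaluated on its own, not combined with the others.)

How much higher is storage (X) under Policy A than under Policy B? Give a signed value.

500

Policy A (L := 116):
  Y = 79
  L = 116
  X = -31 − 2·116 = -263
Policy B (L + 23):
  Y = 79
  L = -52 + 5·79 (+23 from intervention) = 366
  X = -31 − 2·366 = -763
X: -263 − (-763) = 500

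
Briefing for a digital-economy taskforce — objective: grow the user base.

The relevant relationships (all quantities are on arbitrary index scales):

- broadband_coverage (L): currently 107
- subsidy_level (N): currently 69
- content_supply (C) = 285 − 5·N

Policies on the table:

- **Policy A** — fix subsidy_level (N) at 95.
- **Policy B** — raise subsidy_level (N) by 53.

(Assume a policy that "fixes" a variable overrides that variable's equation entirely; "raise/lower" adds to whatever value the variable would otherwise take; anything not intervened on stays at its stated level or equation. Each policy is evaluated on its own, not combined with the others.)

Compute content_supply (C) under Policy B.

Policy B (N + 53):
  N = 69 + 53 = 122
  C = 285 − 5·122 = -325

-325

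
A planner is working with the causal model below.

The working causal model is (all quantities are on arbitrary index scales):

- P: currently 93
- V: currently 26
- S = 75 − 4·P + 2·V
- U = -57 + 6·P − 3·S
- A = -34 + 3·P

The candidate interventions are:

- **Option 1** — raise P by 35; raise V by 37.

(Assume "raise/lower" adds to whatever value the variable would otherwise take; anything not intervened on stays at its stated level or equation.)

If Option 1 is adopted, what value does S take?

Option 1 (P + 35, V + 37):
  P = 93 + 35 = 128
  V = 26 + 37 = 63
  S = 75 − 4·128 + 2·63 = -311

-311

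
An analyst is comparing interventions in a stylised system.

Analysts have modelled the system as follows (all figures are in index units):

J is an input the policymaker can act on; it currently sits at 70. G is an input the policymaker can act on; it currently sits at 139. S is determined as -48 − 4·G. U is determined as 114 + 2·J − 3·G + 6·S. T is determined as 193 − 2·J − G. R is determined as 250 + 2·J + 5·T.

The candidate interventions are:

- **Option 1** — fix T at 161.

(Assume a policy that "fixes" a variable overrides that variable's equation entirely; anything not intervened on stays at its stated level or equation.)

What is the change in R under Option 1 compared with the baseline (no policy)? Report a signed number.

Baseline:
  J = 70
  G = 139
  T = 193 − 2·70 − 139 = -86
  R = 250 + 2·70 + 5·(-86) = -40
Option 1 (T := 161):
  J = 70
  G = 139
  T = 161
  R = 250 + 2·70 + 5·161 = 1195
Change in R: 1195 − (-40) = 1235

1235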